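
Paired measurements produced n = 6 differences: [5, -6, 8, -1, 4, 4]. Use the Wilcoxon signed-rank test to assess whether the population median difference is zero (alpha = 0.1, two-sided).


Step 1: Drop any zero differences (none here) and take |d_i|.
|d| = [5, 6, 8, 1, 4, 4]
Step 2: Midrank |d_i| (ties get averaged ranks).
ranks: |5|->4, |6|->5, |8|->6, |1|->1, |4|->2.5, |4|->2.5
Step 3: Attach original signs; sum ranks with positive sign and with negative sign.
W+ = 4 + 6 + 2.5 + 2.5 = 15
W- = 5 + 1 = 6
(Check: W+ + W- = 21 should equal n(n+1)/2 = 21.)
Step 4: Test statistic W = min(W+, W-) = 6.
Step 5: Ties in |d|, so use the tie-corrected normal approximation.
        E[W] = n(n+1)/4 = 6*7/4 = 10.5.
        Tie groups: |d|=4 (t=2); sum(t^3 - t) = 6.
        Var[W] = n(n+1)(2n+1)/24 - sum(t^3-t)/48 = 546/24 - 6/48 = 22.625.
        z = (W - E[W]) / sqrt(Var[W]) = (6 - 10.5) / 4.7566 = -0.9461.
        Two-sided p = 2*Phi(z) = 0.344118.
Step 6: alpha = 0.1. fail to reject H0.

W+ = 15, W- = 6, W = min = 6, p = 0.344118, fail to reject H0.


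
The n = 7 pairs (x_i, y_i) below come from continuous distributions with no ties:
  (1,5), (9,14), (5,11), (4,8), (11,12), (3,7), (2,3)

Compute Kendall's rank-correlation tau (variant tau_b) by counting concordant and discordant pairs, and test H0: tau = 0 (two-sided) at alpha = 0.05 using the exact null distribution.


Step 1: Enumerate the 21 unordered pairs (i,j) with i<j and classify each by sign(x_j-x_i) * sign(y_j-y_i).
  (1,2):dx=+8,dy=+9->C; (1,3):dx=+4,dy=+6->C; (1,4):dx=+3,dy=+3->C; (1,5):dx=+10,dy=+7->C
  (1,6):dx=+2,dy=+2->C; (1,7):dx=+1,dy=-2->D; (2,3):dx=-4,dy=-3->C; (2,4):dx=-5,dy=-6->C
  (2,5):dx=+2,dy=-2->D; (2,6):dx=-6,dy=-7->C; (2,7):dx=-7,dy=-11->C; (3,4):dx=-1,dy=-3->C
  (3,5):dx=+6,dy=+1->C; (3,6):dx=-2,dy=-4->C; (3,7):dx=-3,dy=-8->C; (4,5):dx=+7,dy=+4->C
  (4,6):dx=-1,dy=-1->C; (4,7):dx=-2,dy=-5->C; (5,6):dx=-8,dy=-5->C; (5,7):dx=-9,dy=-9->C
  (6,7):dx=-1,dy=-4->C
Step 2: C = 19, D = 2, total pairs = 21.
Step 3: tau = (C - D)/(n(n-1)/2) = (19 - 2)/21 = 0.809524.
Step 4: Exact two-sided p-value (enumerate n! = 5040 permutations of y under H0): p = 0.010714.
Step 5: alpha = 0.05. reject H0.

tau_b = 0.8095 (C=19, D=2), p = 0.010714, reject H0.


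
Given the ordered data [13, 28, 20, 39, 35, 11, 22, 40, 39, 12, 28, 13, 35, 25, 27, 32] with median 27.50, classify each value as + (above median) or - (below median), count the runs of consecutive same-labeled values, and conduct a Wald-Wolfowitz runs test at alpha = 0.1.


Step 1: Compute median = 27.50; label A = above, B = below.
Labels in order: BABAABBAABABABBA  (n_A = 8, n_B = 8)
Step 2: Count runs R = 12.
Step 3: Under H0 (random ordering), E[R] = 2*n_A*n_B/(n_A+n_B) + 1 = 2*8*8/16 + 1 = 9.0000.
        Var[R] = 2*n_A*n_B*(2*n_A*n_B - n_A - n_B) / ((n_A+n_B)^2 * (n_A+n_B-1)) = 14336/3840 = 3.7333.
        SD[R] = 1.9322.
Step 4: Continuity-corrected z = (R - 0.5 - E[R]) / SD[R] = (12 - 0.5 - 9.0000) / 1.9322 = 1.2939.
Step 5: Two-sided p-value via normal approximation = 2*(1 - Phi(|z|)) = 0.195709.
Step 6: alpha = 0.1. fail to reject H0.

R = 12, z = 1.2939, p = 0.195709, fail to reject H0.


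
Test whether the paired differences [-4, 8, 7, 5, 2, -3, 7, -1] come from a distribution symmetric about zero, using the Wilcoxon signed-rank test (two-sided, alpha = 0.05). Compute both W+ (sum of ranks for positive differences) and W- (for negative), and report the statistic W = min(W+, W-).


Step 1: Drop any zero differences (none here) and take |d_i|.
|d| = [4, 8, 7, 5, 2, 3, 7, 1]
Step 2: Midrank |d_i| (ties get averaged ranks).
ranks: |4|->4, |8|->8, |7|->6.5, |5|->5, |2|->2, |3|->3, |7|->6.5, |1|->1
Step 3: Attach original signs; sum ranks with positive sign and with negative sign.
W+ = 8 + 6.5 + 5 + 2 + 6.5 = 28
W- = 4 + 3 + 1 = 8
(Check: W+ + W- = 36 should equal n(n+1)/2 = 36.)
Step 4: Test statistic W = min(W+, W-) = 8.
Step 5: Ties in |d|, so use the tie-corrected normal approximation.
        E[W] = n(n+1)/4 = 8*9/4 = 18.
        Tie groups: |d|=7 (t=2); sum(t^3 - t) = 6.
        Var[W] = n(n+1)(2n+1)/24 - sum(t^3-t)/48 = 1224/24 - 6/48 = 50.875.
        z = (W - E[W]) / sqrt(Var[W]) = (8 - 18) / 7.1327 = -1.4020.
        Two-sided p = 2*Phi(z) = 0.160915.
Step 6: alpha = 0.05. fail to reject H0.

W+ = 28, W- = 8, W = min = 8, p = 0.160915, fail to reject H0.


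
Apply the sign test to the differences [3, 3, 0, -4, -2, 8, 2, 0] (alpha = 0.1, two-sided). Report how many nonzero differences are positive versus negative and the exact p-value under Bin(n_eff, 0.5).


Step 1: Discard zero differences. Original n = 8; n_eff = number of nonzero differences = 6.
Nonzero differences (with sign): +3, +3, -4, -2, +8, +2
Step 2: Count signs: positive = 4, negative = 2.
Step 3: Under H0: P(positive) = 0.5, so the number of positives S ~ Bin(6, 0.5).
Step 4: Two-sided exact p-value = sum of Bin(6,0.5) probabilities at or below the observed probability = 0.687500.
Step 5: alpha = 0.1. fail to reject H0.

n_eff = 6, pos = 4, neg = 2, p = 0.687500, fail to reject H0.


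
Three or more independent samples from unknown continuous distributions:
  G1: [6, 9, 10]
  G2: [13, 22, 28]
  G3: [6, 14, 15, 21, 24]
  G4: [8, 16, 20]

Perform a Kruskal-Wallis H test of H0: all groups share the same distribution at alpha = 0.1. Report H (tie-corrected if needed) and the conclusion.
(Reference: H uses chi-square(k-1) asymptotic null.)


Step 1: Combine all N = 14 observations and assign midranks.
sorted (value, group, rank): (6,G1,1.5), (6,G3,1.5), (8,G4,3), (9,G1,4), (10,G1,5), (13,G2,6), (14,G3,7), (15,G3,8), (16,G4,9), (20,G4,10), (21,G3,11), (22,G2,12), (24,G3,13), (28,G2,14)
Step 2: Sum ranks within each group.
R_1 = 10.5 (n_1 = 3)
R_2 = 32 (n_2 = 3)
R_3 = 40.5 (n_3 = 5)
R_4 = 22 (n_4 = 3)
Step 3: H = 12/(N(N+1)) * sum(R_i^2/n_i) - 3(N+1)
     = 12/(14*15) * (10.5^2/3 + 32^2/3 + 40.5^2/5 + 22^2/3) - 3*15
     = 0.057143 * 867.467 - 45
     = 4.569524.
Step 4: Ties present; correction factor C = 1 - 6/(14^3 - 14) = 0.997802. Corrected H = 4.569524 / 0.997802 = 4.579589.
Step 5: Under H0, H ~ chi^2(3); p-value = 0.205300.
Step 6: alpha = 0.1. fail to reject H0.

H = 4.5796, df = 3, p = 0.205300, fail to reject H0.


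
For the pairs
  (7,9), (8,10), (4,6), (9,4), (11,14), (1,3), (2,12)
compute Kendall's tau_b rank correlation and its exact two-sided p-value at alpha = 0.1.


Step 1: Enumerate the 21 unordered pairs (i,j) with i<j and classify each by sign(x_j-x_i) * sign(y_j-y_i).
  (1,2):dx=+1,dy=+1->C; (1,3):dx=-3,dy=-3->C; (1,4):dx=+2,dy=-5->D; (1,5):dx=+4,dy=+5->C
  (1,6):dx=-6,dy=-6->C; (1,7):dx=-5,dy=+3->D; (2,3):dx=-4,dy=-4->C; (2,4):dx=+1,dy=-6->D
  (2,5):dx=+3,dy=+4->C; (2,6):dx=-7,dy=-7->C; (2,7):dx=-6,dy=+2->D; (3,4):dx=+5,dy=-2->D
  (3,5):dx=+7,dy=+8->C; (3,6):dx=-3,dy=-3->C; (3,7):dx=-2,dy=+6->D; (4,5):dx=+2,dy=+10->C
  (4,6):dx=-8,dy=-1->C; (4,7):dx=-7,dy=+8->D; (5,6):dx=-10,dy=-11->C; (5,7):dx=-9,dy=-2->C
  (6,7):dx=+1,dy=+9->C
Step 2: C = 14, D = 7, total pairs = 21.
Step 3: tau = (C - D)/(n(n-1)/2) = (14 - 7)/21 = 0.333333.
Step 4: Exact two-sided p-value (enumerate n! = 5040 permutations of y under H0): p = 0.381349.
Step 5: alpha = 0.1. fail to reject H0.

tau_b = 0.3333 (C=14, D=7), p = 0.381349, fail to reject H0.


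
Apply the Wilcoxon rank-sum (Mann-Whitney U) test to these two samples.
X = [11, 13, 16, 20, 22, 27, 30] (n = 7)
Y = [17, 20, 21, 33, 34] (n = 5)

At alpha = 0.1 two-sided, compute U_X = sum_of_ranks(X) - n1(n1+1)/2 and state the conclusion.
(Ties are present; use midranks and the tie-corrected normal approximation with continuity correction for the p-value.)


Step 1: Combine and sort all 12 observations; assign midranks.
sorted (value, group): (11,X), (13,X), (16,X), (17,Y), (20,X), (20,Y), (21,Y), (22,X), (27,X), (30,X), (33,Y), (34,Y)
ranks: 11->1, 13->2, 16->3, 17->4, 20->5.5, 20->5.5, 21->7, 22->8, 27->9, 30->10, 33->11, 34->12
Step 2: Rank sum for X: R1 = 1 + 2 + 3 + 5.5 + 8 + 9 + 10 = 38.5.
Step 3: U_X = R1 - n1(n1+1)/2 = 38.5 - 7*8/2 = 38.5 - 28 = 10.5.
       U_Y = n1*n2 - U_X = 35 - 10.5 = 24.5.
Step 4: Ties are present, so use the tie-corrected normal approximation (with continuity correction) for the p-value.
Step 5: p-value = 0.290307; compare to alpha = 0.1. fail to reject H0.

U_X = 10.5, p = 0.290307, fail to reject H0 at alpha = 0.1.


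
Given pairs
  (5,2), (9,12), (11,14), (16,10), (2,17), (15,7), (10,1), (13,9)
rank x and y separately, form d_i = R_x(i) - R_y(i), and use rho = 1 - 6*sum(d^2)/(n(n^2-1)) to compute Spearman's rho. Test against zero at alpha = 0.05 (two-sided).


Step 1: Rank x and y separately (midranks; no ties here).
rank(x): 5->2, 9->3, 11->5, 16->8, 2->1, 15->7, 10->4, 13->6
rank(y): 2->2, 12->6, 14->7, 10->5, 17->8, 7->3, 1->1, 9->4
Step 2: d_i = R_x(i) - R_y(i); compute d_i^2.
  (2-2)^2=0, (3-6)^2=9, (5-7)^2=4, (8-5)^2=9, (1-8)^2=49, (7-3)^2=16, (4-1)^2=9, (6-4)^2=4
sum(d^2) = 100.
Step 3: rho = 1 - 6*100 / (8*(8^2 - 1)) = 1 - 600/504 = -0.190476.
Step 4: Under H0, t = rho * sqrt((n-2)/(1-rho^2)) = -0.4753 ~ t(6).
Step 5: Two-sided p-value from the t-distribution with 6 df = 0.651401.
Step 6: alpha = 0.05. fail to reject H0.

rho = -0.1905, p = 0.651401, fail to reject H0 at alpha = 0.05.


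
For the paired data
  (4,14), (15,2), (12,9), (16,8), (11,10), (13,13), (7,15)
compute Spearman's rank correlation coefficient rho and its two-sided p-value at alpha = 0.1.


Step 1: Rank x and y separately (midranks; no ties here).
rank(x): 4->1, 15->6, 12->4, 16->7, 11->3, 13->5, 7->2
rank(y): 14->6, 2->1, 9->3, 8->2, 10->4, 13->5, 15->7
Step 2: d_i = R_x(i) - R_y(i); compute d_i^2.
  (1-6)^2=25, (6-1)^2=25, (4-3)^2=1, (7-2)^2=25, (3-4)^2=1, (5-5)^2=0, (2-7)^2=25
sum(d^2) = 102.
Step 3: rho = 1 - 6*102 / (7*(7^2 - 1)) = 1 - 612/336 = -0.821429.
Step 4: Under H0, t = rho * sqrt((n-2)/(1-rho^2)) = -3.2206 ~ t(5).
Step 5: Two-sided p-value from the t-distribution with 5 df = 0.023449.
Step 6: alpha = 0.1. reject H0.

rho = -0.8214, p = 0.023449, reject H0 at alpha = 0.1.


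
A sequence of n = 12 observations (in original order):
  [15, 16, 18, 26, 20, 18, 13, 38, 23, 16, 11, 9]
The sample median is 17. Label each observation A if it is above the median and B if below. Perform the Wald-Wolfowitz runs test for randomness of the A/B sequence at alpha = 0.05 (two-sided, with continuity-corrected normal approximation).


Step 1: Compute median = 17; label A = above, B = below.
Labels in order: BBAAAABAABBB  (n_A = 6, n_B = 6)
Step 2: Count runs R = 5.
Step 3: Under H0 (random ordering), E[R] = 2*n_A*n_B/(n_A+n_B) + 1 = 2*6*6/12 + 1 = 7.0000.
        Var[R] = 2*n_A*n_B*(2*n_A*n_B - n_A - n_B) / ((n_A+n_B)^2 * (n_A+n_B-1)) = 4320/1584 = 2.7273.
        SD[R] = 1.6514.
Step 4: Continuity-corrected z = (R + 0.5 - E[R]) / SD[R] = (5 + 0.5 - 7.0000) / 1.6514 = -0.9083.
Step 5: Two-sided p-value via normal approximation = 2*(1 - Phi(|z|)) = 0.363722.
Step 6: alpha = 0.05. fail to reject H0.

R = 5, z = -0.9083, p = 0.363722, fail to reject H0.


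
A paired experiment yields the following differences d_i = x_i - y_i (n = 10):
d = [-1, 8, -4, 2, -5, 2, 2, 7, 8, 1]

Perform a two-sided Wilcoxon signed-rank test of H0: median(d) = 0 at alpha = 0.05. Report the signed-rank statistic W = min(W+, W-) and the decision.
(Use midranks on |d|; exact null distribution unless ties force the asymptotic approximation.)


Step 1: Drop any zero differences (none here) and take |d_i|.
|d| = [1, 8, 4, 2, 5, 2, 2, 7, 8, 1]
Step 2: Midrank |d_i| (ties get averaged ranks).
ranks: |1|->1.5, |8|->9.5, |4|->6, |2|->4, |5|->7, |2|->4, |2|->4, |7|->8, |8|->9.5, |1|->1.5
Step 3: Attach original signs; sum ranks with positive sign and with negative sign.
W+ = 9.5 + 4 + 4 + 4 + 8 + 9.5 + 1.5 = 40.5
W- = 1.5 + 6 + 7 = 14.5
(Check: W+ + W- = 55 should equal n(n+1)/2 = 55.)
Step 4: Test statistic W = min(W+, W-) = 14.5.
Step 5: Ties in |d|, so use the tie-corrected normal approximation.
        E[W] = n(n+1)/4 = 10*11/4 = 27.5.
        Tie groups: |d|=1 (t=2), |d|=2 (t=3), |d|=8 (t=2); sum(t^3 - t) = 36.
        Var[W] = n(n+1)(2n+1)/24 - sum(t^3-t)/48 = 2310/24 - 36/48 = 95.5.
        z = (W - E[W]) / sqrt(Var[W]) = (14.5 - 27.5) / 9.7724 = -1.3303.
        Two-sided p = 2*Phi(z) = 0.183427.
Step 6: alpha = 0.05. fail to reject H0.

W+ = 40.5, W- = 14.5, W = min = 14.5, p = 0.183427, fail to reject H0.


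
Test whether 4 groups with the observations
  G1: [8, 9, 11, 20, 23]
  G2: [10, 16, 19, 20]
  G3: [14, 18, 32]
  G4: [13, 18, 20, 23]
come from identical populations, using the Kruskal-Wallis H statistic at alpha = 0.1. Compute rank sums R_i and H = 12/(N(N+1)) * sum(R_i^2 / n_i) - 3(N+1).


Step 1: Combine all N = 16 observations and assign midranks.
sorted (value, group, rank): (8,G1,1), (9,G1,2), (10,G2,3), (11,G1,4), (13,G4,5), (14,G3,6), (16,G2,7), (18,G3,8.5), (18,G4,8.5), (19,G2,10), (20,G1,12), (20,G2,12), (20,G4,12), (23,G1,14.5), (23,G4,14.5), (32,G3,16)
Step 2: Sum ranks within each group.
R_1 = 33.5 (n_1 = 5)
R_2 = 32 (n_2 = 4)
R_3 = 30.5 (n_3 = 3)
R_4 = 40 (n_4 = 4)
Step 3: H = 12/(N(N+1)) * sum(R_i^2/n_i) - 3(N+1)
     = 12/(16*17) * (33.5^2/5 + 32^2/4 + 30.5^2/3 + 40^2/4) - 3*17
     = 0.044118 * 1190.53 - 51
     = 1.523529.
Step 4: Ties present; correction factor C = 1 - 36/(16^3 - 16) = 0.991176. Corrected H = 1.523529 / 0.991176 = 1.537092.
Step 5: Under H0, H ~ chi^2(3); p-value = 0.673736.
Step 6: alpha = 0.1. fail to reject H0.

H = 1.5371, df = 3, p = 0.673736, fail to reject H0.


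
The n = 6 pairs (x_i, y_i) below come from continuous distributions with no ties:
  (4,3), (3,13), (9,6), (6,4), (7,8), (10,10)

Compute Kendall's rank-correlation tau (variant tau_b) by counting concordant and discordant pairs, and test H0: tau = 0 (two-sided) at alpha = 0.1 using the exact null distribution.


Step 1: Enumerate the 15 unordered pairs (i,j) with i<j and classify each by sign(x_j-x_i) * sign(y_j-y_i).
  (1,2):dx=-1,dy=+10->D; (1,3):dx=+5,dy=+3->C; (1,4):dx=+2,dy=+1->C; (1,5):dx=+3,dy=+5->C
  (1,6):dx=+6,dy=+7->C; (2,3):dx=+6,dy=-7->D; (2,4):dx=+3,dy=-9->D; (2,5):dx=+4,dy=-5->D
  (2,6):dx=+7,dy=-3->D; (3,4):dx=-3,dy=-2->C; (3,5):dx=-2,dy=+2->D; (3,6):dx=+1,dy=+4->C
  (4,5):dx=+1,dy=+4->C; (4,6):dx=+4,dy=+6->C; (5,6):dx=+3,dy=+2->C
Step 2: C = 9, D = 6, total pairs = 15.
Step 3: tau = (C - D)/(n(n-1)/2) = (9 - 6)/15 = 0.200000.
Step 4: Exact two-sided p-value (enumerate n! = 720 permutations of y under H0): p = 0.719444.
Step 5: alpha = 0.1. fail to reject H0.

tau_b = 0.2000 (C=9, D=6), p = 0.719444, fail to reject H0.


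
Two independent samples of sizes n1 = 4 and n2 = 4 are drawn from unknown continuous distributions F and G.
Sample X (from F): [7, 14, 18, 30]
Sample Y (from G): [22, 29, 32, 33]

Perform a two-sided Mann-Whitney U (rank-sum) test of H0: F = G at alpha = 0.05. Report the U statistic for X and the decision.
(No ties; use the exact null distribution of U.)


Step 1: Combine and sort all 8 observations; assign midranks.
sorted (value, group): (7,X), (14,X), (18,X), (22,Y), (29,Y), (30,X), (32,Y), (33,Y)
ranks: 7->1, 14->2, 18->3, 22->4, 29->5, 30->6, 32->7, 33->8
Step 2: Rank sum for X: R1 = 1 + 2 + 3 + 6 = 12.
Step 3: U_X = R1 - n1(n1+1)/2 = 12 - 4*5/2 = 12 - 10 = 2.
       U_Y = n1*n2 - U_X = 16 - 2 = 14.
Step 4: No ties, so the exact null distribution of U (based on enumerating the C(8,4) = 70 equally likely rank assignments) gives the two-sided p-value.
Step 5: p-value = 0.114286; compare to alpha = 0.05. fail to reject H0.

U_X = 2, p = 0.114286, fail to reject H0 at alpha = 0.05.


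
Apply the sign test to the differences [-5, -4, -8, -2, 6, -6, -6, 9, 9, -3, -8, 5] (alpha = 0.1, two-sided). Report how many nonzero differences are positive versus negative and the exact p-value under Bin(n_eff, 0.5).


Step 1: Discard zero differences. Original n = 12; n_eff = number of nonzero differences = 12.
Nonzero differences (with sign): -5, -4, -8, -2, +6, -6, -6, +9, +9, -3, -8, +5
Step 2: Count signs: positive = 4, negative = 8.
Step 3: Under H0: P(positive) = 0.5, so the number of positives S ~ Bin(12, 0.5).
Step 4: Two-sided exact p-value = sum of Bin(12,0.5) probabilities at or below the observed probability = 0.387695.
Step 5: alpha = 0.1. fail to reject H0.

n_eff = 12, pos = 4, neg = 8, p = 0.387695, fail to reject H0.


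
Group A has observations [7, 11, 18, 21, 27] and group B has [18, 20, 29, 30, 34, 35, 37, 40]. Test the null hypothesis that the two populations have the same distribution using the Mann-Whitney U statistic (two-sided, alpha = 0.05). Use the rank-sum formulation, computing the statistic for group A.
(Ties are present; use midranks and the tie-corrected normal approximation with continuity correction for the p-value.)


Step 1: Combine and sort all 13 observations; assign midranks.
sorted (value, group): (7,X), (11,X), (18,X), (18,Y), (20,Y), (21,X), (27,X), (29,Y), (30,Y), (34,Y), (35,Y), (37,Y), (40,Y)
ranks: 7->1, 11->2, 18->3.5, 18->3.5, 20->5, 21->6, 27->7, 29->8, 30->9, 34->10, 35->11, 37->12, 40->13
Step 2: Rank sum for X: R1 = 1 + 2 + 3.5 + 6 + 7 = 19.5.
Step 3: U_X = R1 - n1(n1+1)/2 = 19.5 - 5*6/2 = 19.5 - 15 = 4.5.
       U_Y = n1*n2 - U_X = 40 - 4.5 = 35.5.
Step 4: Ties are present, so use the tie-corrected normal approximation (with continuity correction) for the p-value.
Step 5: p-value = 0.027892; compare to alpha = 0.05. reject H0.

U_X = 4.5, p = 0.027892, reject H0 at alpha = 0.05.


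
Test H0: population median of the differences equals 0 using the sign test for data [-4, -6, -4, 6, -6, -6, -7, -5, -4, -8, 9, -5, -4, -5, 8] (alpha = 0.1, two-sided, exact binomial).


Step 1: Discard zero differences. Original n = 15; n_eff = number of nonzero differences = 15.
Nonzero differences (with sign): -4, -6, -4, +6, -6, -6, -7, -5, -4, -8, +9, -5, -4, -5, +8
Step 2: Count signs: positive = 3, negative = 12.
Step 3: Under H0: P(positive) = 0.5, so the number of positives S ~ Bin(15, 0.5).
Step 4: Two-sided exact p-value = sum of Bin(15,0.5) probabilities at or below the observed probability = 0.035156.
Step 5: alpha = 0.1. reject H0.

n_eff = 15, pos = 3, neg = 12, p = 0.035156, reject H0.


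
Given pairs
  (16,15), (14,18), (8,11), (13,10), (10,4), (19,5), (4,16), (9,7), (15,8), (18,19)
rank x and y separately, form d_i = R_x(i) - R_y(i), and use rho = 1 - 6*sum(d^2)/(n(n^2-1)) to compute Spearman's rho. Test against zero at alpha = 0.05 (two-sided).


Step 1: Rank x and y separately (midranks; no ties here).
rank(x): 16->8, 14->6, 8->2, 13->5, 10->4, 19->10, 4->1, 9->3, 15->7, 18->9
rank(y): 15->7, 18->9, 11->6, 10->5, 4->1, 5->2, 16->8, 7->3, 8->4, 19->10
Step 2: d_i = R_x(i) - R_y(i); compute d_i^2.
  (8-7)^2=1, (6-9)^2=9, (2-6)^2=16, (5-5)^2=0, (4-1)^2=9, (10-2)^2=64, (1-8)^2=49, (3-3)^2=0, (7-4)^2=9, (9-10)^2=1
sum(d^2) = 158.
Step 3: rho = 1 - 6*158 / (10*(10^2 - 1)) = 1 - 948/990 = 0.042424.
Step 4: Under H0, t = rho * sqrt((n-2)/(1-rho^2)) = 0.1201 ~ t(8).
Step 5: Two-sided p-value from the t-distribution with 8 df = 0.907364.
Step 6: alpha = 0.05. fail to reject H0.

rho = 0.0424, p = 0.907364, fail to reject H0 at alpha = 0.05.


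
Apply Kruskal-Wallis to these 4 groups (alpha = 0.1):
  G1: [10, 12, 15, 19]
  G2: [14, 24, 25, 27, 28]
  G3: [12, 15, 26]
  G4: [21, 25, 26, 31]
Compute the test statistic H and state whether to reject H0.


Step 1: Combine all N = 16 observations and assign midranks.
sorted (value, group, rank): (10,G1,1), (12,G1,2.5), (12,G3,2.5), (14,G2,4), (15,G1,5.5), (15,G3,5.5), (19,G1,7), (21,G4,8), (24,G2,9), (25,G2,10.5), (25,G4,10.5), (26,G3,12.5), (26,G4,12.5), (27,G2,14), (28,G2,15), (31,G4,16)
Step 2: Sum ranks within each group.
R_1 = 16 (n_1 = 4)
R_2 = 52.5 (n_2 = 5)
R_3 = 20.5 (n_3 = 3)
R_4 = 47 (n_4 = 4)
Step 3: H = 12/(N(N+1)) * sum(R_i^2/n_i) - 3(N+1)
     = 12/(16*17) * (16^2/4 + 52.5^2/5 + 20.5^2/3 + 47^2/4) - 3*17
     = 0.044118 * 1307.58 - 51
     = 6.687500.
Step 4: Ties present; correction factor C = 1 - 24/(16^3 - 16) = 0.994118. Corrected H = 6.687500 / 0.994118 = 6.727071.
Step 5: Under H0, H ~ chi^2(3); p-value = 0.081125.
Step 6: alpha = 0.1. reject H0.

H = 6.7271, df = 3, p = 0.081125, reject H0.


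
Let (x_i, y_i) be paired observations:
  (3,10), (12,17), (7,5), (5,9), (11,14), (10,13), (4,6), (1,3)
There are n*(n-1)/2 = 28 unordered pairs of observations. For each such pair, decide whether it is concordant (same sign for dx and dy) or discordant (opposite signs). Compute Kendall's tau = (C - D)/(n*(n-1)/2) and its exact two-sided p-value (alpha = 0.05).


Step 1: Enumerate the 28 unordered pairs (i,j) with i<j and classify each by sign(x_j-x_i) * sign(y_j-y_i).
  (1,2):dx=+9,dy=+7->C; (1,3):dx=+4,dy=-5->D; (1,4):dx=+2,dy=-1->D; (1,5):dx=+8,dy=+4->C
  (1,6):dx=+7,dy=+3->C; (1,7):dx=+1,dy=-4->D; (1,8):dx=-2,dy=-7->C; (2,3):dx=-5,dy=-12->C
  (2,4):dx=-7,dy=-8->C; (2,5):dx=-1,dy=-3->C; (2,6):dx=-2,dy=-4->C; (2,7):dx=-8,dy=-11->C
  (2,8):dx=-11,dy=-14->C; (3,4):dx=-2,dy=+4->D; (3,5):dx=+4,dy=+9->C; (3,6):dx=+3,dy=+8->C
  (3,7):dx=-3,dy=+1->D; (3,8):dx=-6,dy=-2->C; (4,5):dx=+6,dy=+5->C; (4,6):dx=+5,dy=+4->C
  (4,7):dx=-1,dy=-3->C; (4,8):dx=-4,dy=-6->C; (5,6):dx=-1,dy=-1->C; (5,7):dx=-7,dy=-8->C
  (5,8):dx=-10,dy=-11->C; (6,7):dx=-6,dy=-7->C; (6,8):dx=-9,dy=-10->C; (7,8):dx=-3,dy=-3->C
Step 2: C = 23, D = 5, total pairs = 28.
Step 3: tau = (C - D)/(n(n-1)/2) = (23 - 5)/28 = 0.642857.
Step 4: Exact two-sided p-value (enumerate n! = 40320 permutations of y under H0): p = 0.031151.
Step 5: alpha = 0.05. reject H0.

tau_b = 0.6429 (C=23, D=5), p = 0.031151, reject H0.


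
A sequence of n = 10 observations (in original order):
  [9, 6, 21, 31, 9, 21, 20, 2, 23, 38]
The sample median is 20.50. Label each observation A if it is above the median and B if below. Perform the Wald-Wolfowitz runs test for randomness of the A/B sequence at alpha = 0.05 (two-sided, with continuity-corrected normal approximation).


Step 1: Compute median = 20.50; label A = above, B = below.
Labels in order: BBAABABBAA  (n_A = 5, n_B = 5)
Step 2: Count runs R = 6.
Step 3: Under H0 (random ordering), E[R] = 2*n_A*n_B/(n_A+n_B) + 1 = 2*5*5/10 + 1 = 6.0000.
        Var[R] = 2*n_A*n_B*(2*n_A*n_B - n_A - n_B) / ((n_A+n_B)^2 * (n_A+n_B-1)) = 2000/900 = 2.2222.
        SD[R] = 1.4907.
Step 4: R = E[R], so z = 0 with no continuity correction.
Step 5: Two-sided p-value via normal approximation = 2*(1 - Phi(|z|)) = 1.000000.
Step 6: alpha = 0.05. fail to reject H0.

R = 6, z = 0.0000, p = 1.000000, fail to reject H0.


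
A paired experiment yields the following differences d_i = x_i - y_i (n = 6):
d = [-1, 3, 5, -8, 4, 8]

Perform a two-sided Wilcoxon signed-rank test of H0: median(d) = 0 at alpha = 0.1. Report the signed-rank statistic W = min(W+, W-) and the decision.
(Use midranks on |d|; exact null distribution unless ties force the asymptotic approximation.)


Step 1: Drop any zero differences (none here) and take |d_i|.
|d| = [1, 3, 5, 8, 4, 8]
Step 2: Midrank |d_i| (ties get averaged ranks).
ranks: |1|->1, |3|->2, |5|->4, |8|->5.5, |4|->3, |8|->5.5
Step 3: Attach original signs; sum ranks with positive sign and with negative sign.
W+ = 2 + 4 + 3 + 5.5 = 14.5
W- = 1 + 5.5 = 6.5
(Check: W+ + W- = 21 should equal n(n+1)/2 = 21.)
Step 4: Test statistic W = min(W+, W-) = 6.5.
Step 5: Ties in |d|, so use the tie-corrected normal approximation.
        E[W] = n(n+1)/4 = 6*7/4 = 10.5.
        Tie groups: |d|=8 (t=2); sum(t^3 - t) = 6.
        Var[W] = n(n+1)(2n+1)/24 - sum(t^3-t)/48 = 546/24 - 6/48 = 22.625.
        z = (W - E[W]) / sqrt(Var[W]) = (6.5 - 10.5) / 4.7566 = -0.8409.
        Two-sided p = 2*Phi(z) = 0.400381.
Step 6: alpha = 0.1. fail to reject H0.

W+ = 14.5, W- = 6.5, W = min = 6.5, p = 0.400381, fail to reject H0.


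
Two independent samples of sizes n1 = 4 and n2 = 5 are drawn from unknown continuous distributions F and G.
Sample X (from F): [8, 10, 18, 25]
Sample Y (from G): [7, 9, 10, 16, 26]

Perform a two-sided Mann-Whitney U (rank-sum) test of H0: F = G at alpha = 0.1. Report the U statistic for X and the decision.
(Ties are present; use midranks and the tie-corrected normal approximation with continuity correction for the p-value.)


Step 1: Combine and sort all 9 observations; assign midranks.
sorted (value, group): (7,Y), (8,X), (9,Y), (10,X), (10,Y), (16,Y), (18,X), (25,X), (26,Y)
ranks: 7->1, 8->2, 9->3, 10->4.5, 10->4.5, 16->6, 18->7, 25->8, 26->9
Step 2: Rank sum for X: R1 = 2 + 4.5 + 7 + 8 = 21.5.
Step 3: U_X = R1 - n1(n1+1)/2 = 21.5 - 4*5/2 = 21.5 - 10 = 11.5.
       U_Y = n1*n2 - U_X = 20 - 11.5 = 8.5.
Step 4: Ties are present, so use the tie-corrected normal approximation (with continuity correction) for the p-value.
Step 5: p-value = 0.805701; compare to alpha = 0.1. fail to reject H0.

U_X = 11.5, p = 0.805701, fail to reject H0 at alpha = 0.1.


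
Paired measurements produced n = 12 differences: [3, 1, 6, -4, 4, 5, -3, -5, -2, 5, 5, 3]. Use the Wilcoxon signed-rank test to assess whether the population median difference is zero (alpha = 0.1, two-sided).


Step 1: Drop any zero differences (none here) and take |d_i|.
|d| = [3, 1, 6, 4, 4, 5, 3, 5, 2, 5, 5, 3]
Step 2: Midrank |d_i| (ties get averaged ranks).
ranks: |3|->4, |1|->1, |6|->12, |4|->6.5, |4|->6.5, |5|->9.5, |3|->4, |5|->9.5, |2|->2, |5|->9.5, |5|->9.5, |3|->4
Step 3: Attach original signs; sum ranks with positive sign and with negative sign.
W+ = 4 + 1 + 12 + 6.5 + 9.5 + 9.5 + 9.5 + 4 = 56
W- = 6.5 + 4 + 9.5 + 2 = 22
(Check: W+ + W- = 78 should equal n(n+1)/2 = 78.)
Step 4: Test statistic W = min(W+, W-) = 22.
Step 5: Ties in |d|, so use the tie-corrected normal approximation.
        E[W] = n(n+1)/4 = 12*13/4 = 39.
        Tie groups: |d|=3 (t=3), |d|=4 (t=2), |d|=5 (t=4); sum(t^3 - t) = 90.
        Var[W] = n(n+1)(2n+1)/24 - sum(t^3-t)/48 = 3900/24 - 90/48 = 160.625.
        z = (W - E[W]) / sqrt(Var[W]) = (22 - 39) / 12.6738 = -1.3414.
        Two-sided p = 2*Phi(z) = 0.179807.
Step 6: alpha = 0.1. fail to reject H0.

W+ = 56, W- = 22, W = min = 22, p = 0.179807, fail to reject H0.


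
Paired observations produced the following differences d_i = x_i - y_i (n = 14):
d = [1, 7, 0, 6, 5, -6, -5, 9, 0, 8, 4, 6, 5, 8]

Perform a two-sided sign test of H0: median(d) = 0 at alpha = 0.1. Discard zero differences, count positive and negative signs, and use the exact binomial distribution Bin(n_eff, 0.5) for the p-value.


Step 1: Discard zero differences. Original n = 14; n_eff = number of nonzero differences = 12.
Nonzero differences (with sign): +1, +7, +6, +5, -6, -5, +9, +8, +4, +6, +5, +8
Step 2: Count signs: positive = 10, negative = 2.
Step 3: Under H0: P(positive) = 0.5, so the number of positives S ~ Bin(12, 0.5).
Step 4: Two-sided exact p-value = sum of Bin(12,0.5) probabilities at or below the observed probability = 0.038574.
Step 5: alpha = 0.1. reject H0.

n_eff = 12, pos = 10, neg = 2, p = 0.038574, reject H0.


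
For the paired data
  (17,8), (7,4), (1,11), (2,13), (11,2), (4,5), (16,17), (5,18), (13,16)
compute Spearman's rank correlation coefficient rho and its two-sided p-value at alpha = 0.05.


Step 1: Rank x and y separately (midranks; no ties here).
rank(x): 17->9, 7->5, 1->1, 2->2, 11->6, 4->3, 16->8, 5->4, 13->7
rank(y): 8->4, 4->2, 11->5, 13->6, 2->1, 5->3, 17->8, 18->9, 16->7
Step 2: d_i = R_x(i) - R_y(i); compute d_i^2.
  (9-4)^2=25, (5-2)^2=9, (1-5)^2=16, (2-6)^2=16, (6-1)^2=25, (3-3)^2=0, (8-8)^2=0, (4-9)^2=25, (7-7)^2=0
sum(d^2) = 116.
Step 3: rho = 1 - 6*116 / (9*(9^2 - 1)) = 1 - 696/720 = 0.033333.
Step 4: Under H0, t = rho * sqrt((n-2)/(1-rho^2)) = 0.0882 ~ t(7).
Step 5: Two-sided p-value from the t-distribution with 7 df = 0.932157.
Step 6: alpha = 0.05. fail to reject H0.

rho = 0.0333, p = 0.932157, fail to reject H0 at alpha = 0.05.


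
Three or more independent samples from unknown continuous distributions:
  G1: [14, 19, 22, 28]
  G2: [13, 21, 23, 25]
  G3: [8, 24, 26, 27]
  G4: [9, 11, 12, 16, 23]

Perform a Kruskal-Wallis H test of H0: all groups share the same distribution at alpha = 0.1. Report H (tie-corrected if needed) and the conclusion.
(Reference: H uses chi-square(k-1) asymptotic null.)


Step 1: Combine all N = 17 observations and assign midranks.
sorted (value, group, rank): (8,G3,1), (9,G4,2), (11,G4,3), (12,G4,4), (13,G2,5), (14,G1,6), (16,G4,7), (19,G1,8), (21,G2,9), (22,G1,10), (23,G2,11.5), (23,G4,11.5), (24,G3,13), (25,G2,14), (26,G3,15), (27,G3,16), (28,G1,17)
Step 2: Sum ranks within each group.
R_1 = 41 (n_1 = 4)
R_2 = 39.5 (n_2 = 4)
R_3 = 45 (n_3 = 4)
R_4 = 27.5 (n_4 = 5)
Step 3: H = 12/(N(N+1)) * sum(R_i^2/n_i) - 3(N+1)
     = 12/(17*18) * (41^2/4 + 39.5^2/4 + 45^2/4 + 27.5^2/5) - 3*18
     = 0.039216 * 1467.81 - 54
     = 3.561275.
Step 4: Ties present; correction factor C = 1 - 6/(17^3 - 17) = 0.998775. Corrected H = 3.561275 / 0.998775 = 3.565644.
Step 5: Under H0, H ~ chi^2(3); p-value = 0.312348.
Step 6: alpha = 0.1. fail to reject H0.

H = 3.5656, df = 3, p = 0.312348, fail to reject H0.


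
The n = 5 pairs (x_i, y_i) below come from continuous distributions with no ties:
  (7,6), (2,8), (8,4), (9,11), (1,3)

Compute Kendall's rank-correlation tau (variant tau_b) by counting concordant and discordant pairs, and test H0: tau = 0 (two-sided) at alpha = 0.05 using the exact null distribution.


Step 1: Enumerate the 10 unordered pairs (i,j) with i<j and classify each by sign(x_j-x_i) * sign(y_j-y_i).
  (1,2):dx=-5,dy=+2->D; (1,3):dx=+1,dy=-2->D; (1,4):dx=+2,dy=+5->C; (1,5):dx=-6,dy=-3->C
  (2,3):dx=+6,dy=-4->D; (2,4):dx=+7,dy=+3->C; (2,5):dx=-1,dy=-5->C; (3,4):dx=+1,dy=+7->C
  (3,5):dx=-7,dy=-1->C; (4,5):dx=-8,dy=-8->C
Step 2: C = 7, D = 3, total pairs = 10.
Step 3: tau = (C - D)/(n(n-1)/2) = (7 - 3)/10 = 0.400000.
Step 4: Exact two-sided p-value (enumerate n! = 120 permutations of y under H0): p = 0.483333.
Step 5: alpha = 0.05. fail to reject H0.

tau_b = 0.4000 (C=7, D=3), p = 0.483333, fail to reject H0.


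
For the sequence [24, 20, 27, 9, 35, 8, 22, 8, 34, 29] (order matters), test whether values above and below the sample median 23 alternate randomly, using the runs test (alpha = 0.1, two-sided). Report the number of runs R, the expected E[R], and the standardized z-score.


Step 1: Compute median = 23; label A = above, B = below.
Labels in order: ABABABBBAA  (n_A = 5, n_B = 5)
Step 2: Count runs R = 7.
Step 3: Under H0 (random ordering), E[R] = 2*n_A*n_B/(n_A+n_B) + 1 = 2*5*5/10 + 1 = 6.0000.
        Var[R] = 2*n_A*n_B*(2*n_A*n_B - n_A - n_B) / ((n_A+n_B)^2 * (n_A+n_B-1)) = 2000/900 = 2.2222.
        SD[R] = 1.4907.
Step 4: Continuity-corrected z = (R - 0.5 - E[R]) / SD[R] = (7 - 0.5 - 6.0000) / 1.4907 = 0.3354.
Step 5: Two-sided p-value via normal approximation = 2*(1 - Phi(|z|)) = 0.737316.
Step 6: alpha = 0.1. fail to reject H0.

R = 7, z = 0.3354, p = 0.737316, fail to reject H0.


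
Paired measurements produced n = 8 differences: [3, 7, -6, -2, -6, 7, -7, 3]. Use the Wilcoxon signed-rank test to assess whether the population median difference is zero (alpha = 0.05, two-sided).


Step 1: Drop any zero differences (none here) and take |d_i|.
|d| = [3, 7, 6, 2, 6, 7, 7, 3]
Step 2: Midrank |d_i| (ties get averaged ranks).
ranks: |3|->2.5, |7|->7, |6|->4.5, |2|->1, |6|->4.5, |7|->7, |7|->7, |3|->2.5
Step 3: Attach original signs; sum ranks with positive sign and with negative sign.
W+ = 2.5 + 7 + 7 + 2.5 = 19
W- = 4.5 + 1 + 4.5 + 7 = 17
(Check: W+ + W- = 36 should equal n(n+1)/2 = 36.)
Step 4: Test statistic W = min(W+, W-) = 17.
Step 5: Ties in |d|, so use the tie-corrected normal approximation.
        E[W] = n(n+1)/4 = 8*9/4 = 18.
        Tie groups: |d|=3 (t=2), |d|=6 (t=2), |d|=7 (t=3); sum(t^3 - t) = 36.
        Var[W] = n(n+1)(2n+1)/24 - sum(t^3-t)/48 = 1224/24 - 36/48 = 50.25.
        z = (W - E[W]) / sqrt(Var[W]) = (17 - 18) / 7.0887 = -0.1411.
        Two-sided p = 2*Phi(z) = 0.887815.
Step 6: alpha = 0.05. fail to reject H0.

W+ = 19, W- = 17, W = min = 17, p = 0.887815, fail to reject H0.


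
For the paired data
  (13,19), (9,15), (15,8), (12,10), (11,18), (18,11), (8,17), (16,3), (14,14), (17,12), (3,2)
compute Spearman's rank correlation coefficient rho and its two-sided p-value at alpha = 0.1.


Step 1: Rank x and y separately (midranks; no ties here).
rank(x): 13->6, 9->3, 15->8, 12->5, 11->4, 18->11, 8->2, 16->9, 14->7, 17->10, 3->1
rank(y): 19->11, 15->8, 8->3, 10->4, 18->10, 11->5, 17->9, 3->2, 14->7, 12->6, 2->1
Step 2: d_i = R_x(i) - R_y(i); compute d_i^2.
  (6-11)^2=25, (3-8)^2=25, (8-3)^2=25, (5-4)^2=1, (4-10)^2=36, (11-5)^2=36, (2-9)^2=49, (9-2)^2=49, (7-7)^2=0, (10-6)^2=16, (1-1)^2=0
sum(d^2) = 262.
Step 3: rho = 1 - 6*262 / (11*(11^2 - 1)) = 1 - 1572/1320 = -0.190909.
Step 4: Under H0, t = rho * sqrt((n-2)/(1-rho^2)) = -0.5835 ~ t(9).
Step 5: Two-sided p-value from the t-distribution with 9 df = 0.573913.
Step 6: alpha = 0.1. fail to reject H0.

rho = -0.1909, p = 0.573913, fail to reject H0 at alpha = 0.1.


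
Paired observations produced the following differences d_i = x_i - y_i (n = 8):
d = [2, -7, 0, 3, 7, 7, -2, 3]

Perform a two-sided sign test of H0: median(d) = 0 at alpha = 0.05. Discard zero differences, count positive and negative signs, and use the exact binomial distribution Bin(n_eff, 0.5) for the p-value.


Step 1: Discard zero differences. Original n = 8; n_eff = number of nonzero differences = 7.
Nonzero differences (with sign): +2, -7, +3, +7, +7, -2, +3
Step 2: Count signs: positive = 5, negative = 2.
Step 3: Under H0: P(positive) = 0.5, so the number of positives S ~ Bin(7, 0.5).
Step 4: Two-sided exact p-value = sum of Bin(7,0.5) probabilities at or below the observed probability = 0.453125.
Step 5: alpha = 0.05. fail to reject H0.

n_eff = 7, pos = 5, neg = 2, p = 0.453125, fail to reject H0.


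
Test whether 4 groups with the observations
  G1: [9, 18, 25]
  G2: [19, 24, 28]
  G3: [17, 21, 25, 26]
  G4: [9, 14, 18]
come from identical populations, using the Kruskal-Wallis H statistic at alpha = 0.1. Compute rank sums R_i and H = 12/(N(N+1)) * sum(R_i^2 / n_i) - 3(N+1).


Step 1: Combine all N = 13 observations and assign midranks.
sorted (value, group, rank): (9,G1,1.5), (9,G4,1.5), (14,G4,3), (17,G3,4), (18,G1,5.5), (18,G4,5.5), (19,G2,7), (21,G3,8), (24,G2,9), (25,G1,10.5), (25,G3,10.5), (26,G3,12), (28,G2,13)
Step 2: Sum ranks within each group.
R_1 = 17.5 (n_1 = 3)
R_2 = 29 (n_2 = 3)
R_3 = 34.5 (n_3 = 4)
R_4 = 10 (n_4 = 3)
Step 3: H = 12/(N(N+1)) * sum(R_i^2/n_i) - 3(N+1)
     = 12/(13*14) * (17.5^2/3 + 29^2/3 + 34.5^2/4 + 10^2/3) - 3*14
     = 0.065934 * 713.312 - 42
     = 5.031593.
Step 4: Ties present; correction factor C = 1 - 18/(13^3 - 13) = 0.991758. Corrected H = 5.031593 / 0.991758 = 5.073407.
Step 5: Under H0, H ~ chi^2(3); p-value = 0.166500.
Step 6: alpha = 0.1. fail to reject H0.

H = 5.0734, df = 3, p = 0.166500, fail to reject H0.


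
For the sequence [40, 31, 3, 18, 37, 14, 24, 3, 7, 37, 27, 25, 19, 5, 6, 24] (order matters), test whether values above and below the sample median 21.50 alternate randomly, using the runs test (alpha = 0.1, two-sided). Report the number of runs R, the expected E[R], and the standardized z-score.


Step 1: Compute median = 21.50; label A = above, B = below.
Labels in order: AABBABABBAAABBBA  (n_A = 8, n_B = 8)
Step 2: Count runs R = 9.
Step 3: Under H0 (random ordering), E[R] = 2*n_A*n_B/(n_A+n_B) + 1 = 2*8*8/16 + 1 = 9.0000.
        Var[R] = 2*n_A*n_B*(2*n_A*n_B - n_A - n_B) / ((n_A+n_B)^2 * (n_A+n_B-1)) = 14336/3840 = 3.7333.
        SD[R] = 1.9322.
Step 4: R = E[R], so z = 0 with no continuity correction.
Step 5: Two-sided p-value via normal approximation = 2*(1 - Phi(|z|)) = 1.000000.
Step 6: alpha = 0.1. fail to reject H0.

R = 9, z = 0.0000, p = 1.000000, fail to reject H0.


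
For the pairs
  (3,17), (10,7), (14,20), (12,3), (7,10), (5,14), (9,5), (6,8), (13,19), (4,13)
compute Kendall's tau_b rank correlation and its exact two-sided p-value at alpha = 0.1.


Step 1: Enumerate the 45 unordered pairs (i,j) with i<j and classify each by sign(x_j-x_i) * sign(y_j-y_i).
  (1,2):dx=+7,dy=-10->D; (1,3):dx=+11,dy=+3->C; (1,4):dx=+9,dy=-14->D; (1,5):dx=+4,dy=-7->D
  (1,6):dx=+2,dy=-3->D; (1,7):dx=+6,dy=-12->D; (1,8):dx=+3,dy=-9->D; (1,9):dx=+10,dy=+2->C
  (1,10):dx=+1,dy=-4->D; (2,3):dx=+4,dy=+13->C; (2,4):dx=+2,dy=-4->D; (2,5):dx=-3,dy=+3->D
  (2,6):dx=-5,dy=+7->D; (2,7):dx=-1,dy=-2->C; (2,8):dx=-4,dy=+1->D; (2,9):dx=+3,dy=+12->C
  (2,10):dx=-6,dy=+6->D; (3,4):dx=-2,dy=-17->C; (3,5):dx=-7,dy=-10->C; (3,6):dx=-9,dy=-6->C
  (3,7):dx=-5,dy=-15->C; (3,8):dx=-8,dy=-12->C; (3,9):dx=-1,dy=-1->C; (3,10):dx=-10,dy=-7->C
  (4,5):dx=-5,dy=+7->D; (4,6):dx=-7,dy=+11->D; (4,7):dx=-3,dy=+2->D; (4,8):dx=-6,dy=+5->D
  (4,9):dx=+1,dy=+16->C; (4,10):dx=-8,dy=+10->D; (5,6):dx=-2,dy=+4->D; (5,7):dx=+2,dy=-5->D
  (5,8):dx=-1,dy=-2->C; (5,9):dx=+6,dy=+9->C; (5,10):dx=-3,dy=+3->D; (6,7):dx=+4,dy=-9->D
  (6,8):dx=+1,dy=-6->D; (6,9):dx=+8,dy=+5->C; (6,10):dx=-1,dy=-1->C; (7,8):dx=-3,dy=+3->D
  (7,9):dx=+4,dy=+14->C; (7,10):dx=-5,dy=+8->D; (8,9):dx=+7,dy=+11->C; (8,10):dx=-2,dy=+5->D
  (9,10):dx=-9,dy=-6->C
Step 2: C = 20, D = 25, total pairs = 45.
Step 3: tau = (C - D)/(n(n-1)/2) = (20 - 25)/45 = -0.111111.
Step 4: Exact two-sided p-value (enumerate n! = 3628800 permutations of y under H0): p = 0.727490.
Step 5: alpha = 0.1. fail to reject H0.

tau_b = -0.1111 (C=20, D=25), p = 0.727490, fail to reject H0.


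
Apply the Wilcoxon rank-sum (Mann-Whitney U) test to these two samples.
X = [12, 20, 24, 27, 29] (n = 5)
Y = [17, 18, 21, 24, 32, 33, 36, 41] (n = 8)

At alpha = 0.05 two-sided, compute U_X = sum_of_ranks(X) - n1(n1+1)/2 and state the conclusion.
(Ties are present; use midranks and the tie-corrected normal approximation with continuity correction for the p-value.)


Step 1: Combine and sort all 13 observations; assign midranks.
sorted (value, group): (12,X), (17,Y), (18,Y), (20,X), (21,Y), (24,X), (24,Y), (27,X), (29,X), (32,Y), (33,Y), (36,Y), (41,Y)
ranks: 12->1, 17->2, 18->3, 20->4, 21->5, 24->6.5, 24->6.5, 27->8, 29->9, 32->10, 33->11, 36->12, 41->13
Step 2: Rank sum for X: R1 = 1 + 4 + 6.5 + 8 + 9 = 28.5.
Step 3: U_X = R1 - n1(n1+1)/2 = 28.5 - 5*6/2 = 28.5 - 15 = 13.5.
       U_Y = n1*n2 - U_X = 40 - 13.5 = 26.5.
Step 4: Ties are present, so use the tie-corrected normal approximation (with continuity correction) for the p-value.
Step 5: p-value = 0.379120; compare to alpha = 0.05. fail to reject H0.

U_X = 13.5, p = 0.379120, fail to reject H0 at alpha = 0.05.


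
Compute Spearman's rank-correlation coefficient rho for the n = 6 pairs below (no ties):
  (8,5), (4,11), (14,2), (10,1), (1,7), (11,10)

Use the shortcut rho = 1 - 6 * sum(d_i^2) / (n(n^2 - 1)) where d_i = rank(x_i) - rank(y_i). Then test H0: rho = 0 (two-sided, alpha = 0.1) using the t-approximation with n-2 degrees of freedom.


Step 1: Rank x and y separately (midranks; no ties here).
rank(x): 8->3, 4->2, 14->6, 10->4, 1->1, 11->5
rank(y): 5->3, 11->6, 2->2, 1->1, 7->4, 10->5
Step 2: d_i = R_x(i) - R_y(i); compute d_i^2.
  (3-3)^2=0, (2-6)^2=16, (6-2)^2=16, (4-1)^2=9, (1-4)^2=9, (5-5)^2=0
sum(d^2) = 50.
Step 3: rho = 1 - 6*50 / (6*(6^2 - 1)) = 1 - 300/210 = -0.428571.
Step 4: Under H0, t = rho * sqrt((n-2)/(1-rho^2)) = -0.9487 ~ t(4).
Step 5: Two-sided p-value from the t-distribution with 4 df = 0.396501.
Step 6: alpha = 0.1. fail to reject H0.

rho = -0.4286, p = 0.396501, fail to reject H0 at alpha = 0.1.


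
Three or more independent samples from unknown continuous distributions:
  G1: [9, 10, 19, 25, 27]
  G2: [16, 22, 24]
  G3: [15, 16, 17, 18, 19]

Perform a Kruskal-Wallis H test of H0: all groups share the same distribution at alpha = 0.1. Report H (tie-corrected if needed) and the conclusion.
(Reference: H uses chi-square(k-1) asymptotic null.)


Step 1: Combine all N = 13 observations and assign midranks.
sorted (value, group, rank): (9,G1,1), (10,G1,2), (15,G3,3), (16,G2,4.5), (16,G3,4.5), (17,G3,6), (18,G3,7), (19,G1,8.5), (19,G3,8.5), (22,G2,10), (24,G2,11), (25,G1,12), (27,G1,13)
Step 2: Sum ranks within each group.
R_1 = 36.5 (n_1 = 5)
R_2 = 25.5 (n_2 = 3)
R_3 = 29 (n_3 = 5)
Step 3: H = 12/(N(N+1)) * sum(R_i^2/n_i) - 3(N+1)
     = 12/(13*14) * (36.5^2/5 + 25.5^2/3 + 29^2/5) - 3*14
     = 0.065934 * 651.4 - 42
     = 0.949451.
Step 4: Ties present; correction factor C = 1 - 12/(13^3 - 13) = 0.994505. Corrected H = 0.949451 / 0.994505 = 0.954696.
Step 5: Under H0, H ~ chi^2(2); p-value = 0.620427.
Step 6: alpha = 0.1. fail to reject H0.

H = 0.9547, df = 2, p = 0.620427, fail to reject H0.


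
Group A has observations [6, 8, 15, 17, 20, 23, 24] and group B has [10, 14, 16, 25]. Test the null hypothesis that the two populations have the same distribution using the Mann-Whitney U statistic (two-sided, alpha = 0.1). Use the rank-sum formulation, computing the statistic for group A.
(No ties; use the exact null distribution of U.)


Step 1: Combine and sort all 11 observations; assign midranks.
sorted (value, group): (6,X), (8,X), (10,Y), (14,Y), (15,X), (16,Y), (17,X), (20,X), (23,X), (24,X), (25,Y)
ranks: 6->1, 8->2, 10->3, 14->4, 15->5, 16->6, 17->7, 20->8, 23->9, 24->10, 25->11
Step 2: Rank sum for X: R1 = 1 + 2 + 5 + 7 + 8 + 9 + 10 = 42.
Step 3: U_X = R1 - n1(n1+1)/2 = 42 - 7*8/2 = 42 - 28 = 14.
       U_Y = n1*n2 - U_X = 28 - 14 = 14.
Step 4: No ties, so the exact null distribution of U (based on enumerating the C(11,7) = 330 equally likely rank assignments) gives the two-sided p-value.
Step 5: p-value = 1.000000; compare to alpha = 0.1. fail to reject H0.

U_X = 14, p = 1.000000, fail to reject H0 at alpha = 0.1.
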